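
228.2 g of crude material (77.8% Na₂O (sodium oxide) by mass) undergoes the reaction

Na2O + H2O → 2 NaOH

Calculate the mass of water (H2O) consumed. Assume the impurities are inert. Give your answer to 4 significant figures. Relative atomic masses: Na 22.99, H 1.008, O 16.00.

Mass of pure Na2O = 228.2 g × 0.778 = 177.54 g.
M(Na2O) = 2(22.99) + 16.00 = 61.98 g/mol.
M(H2O) = 2(1.008) + 16.00 = 18.016 g/mol.
n(Na2O) = 177.54 g / 61.98 g/mol = 2.8645 mol.
From the equation the Na2O:H2O mole ratio is 1:1, so n(H2O) = 2.8645 × 1/1 = 2.8645 mol.
Mass of H2O = 2.8645 mol × 18.016 g/mol = 51.606 g.

51.61 g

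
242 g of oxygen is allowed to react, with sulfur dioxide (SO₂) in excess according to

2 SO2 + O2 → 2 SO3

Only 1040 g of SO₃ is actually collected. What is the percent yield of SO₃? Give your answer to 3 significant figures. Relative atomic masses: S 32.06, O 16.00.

M(O2) = 2(16.00) = 32.00 g/mol.
M(SO3) = 32.06 + 3(16.00) = 80.06 g/mol.
n(O2) = 242.0 g / 32.00 g/mol = 7.562 mol.
From the equation the O2:SO3 mole ratio is 1:2, so n(SO3) = 7.562 × 2/1 = 15.12 mol.
Mass of SO3 = 15.12 mol × 80.06 g/mol = 1211 g.
This is the theoretical yield. Percent yield = 1040 g / 1211 g × 100% = 85.89%.

85.9 %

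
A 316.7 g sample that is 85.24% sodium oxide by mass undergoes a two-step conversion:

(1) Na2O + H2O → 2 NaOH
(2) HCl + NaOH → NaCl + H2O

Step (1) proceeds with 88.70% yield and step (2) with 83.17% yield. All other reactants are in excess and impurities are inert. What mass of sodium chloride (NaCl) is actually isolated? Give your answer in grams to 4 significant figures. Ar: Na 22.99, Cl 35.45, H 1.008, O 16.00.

375.6 g

Pure Na2O = 316.7 × 0.8524 = 269.96 g.
M(Na2O) = 2(22.99) + 16.00 = 61.98 g/mol.
M(NaCl) = 22.99 + 35.45 = 58.44 g/mol.
n(Na2O) = 269.96 / 61.98 = 4.3555 mol.
Step 1 (Na2O:NaOH = 1:2): theoretical n(NaOH) = 8.7110 mol; at 88.70% yield, n(NaOH) = 7.7267 mol.
Step 2 (NaOH:NaCl = 1:1): theoretical n(NaCl) = 7.7267 mol, so theoretical mass = 7.7267 × 58.44 = 451.55 g.
At 83.17% yield, actual mass of NaCl = 451.55 × 0.8317 = 375.55 g.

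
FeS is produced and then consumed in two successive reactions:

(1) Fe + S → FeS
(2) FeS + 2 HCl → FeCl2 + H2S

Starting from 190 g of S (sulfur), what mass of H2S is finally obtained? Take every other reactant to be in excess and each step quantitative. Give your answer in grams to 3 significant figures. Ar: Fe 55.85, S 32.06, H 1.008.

M(S) = 32.06 g/mol.
M(H2S) = 2(1.008) + 32.06 = 34.076 g/mol.
n(S) = 190.0 / 32.06 = 5.926 mol.
Step 1 gives a 1:1 ratio of S to FeS, so n(FeS) = 5.926 mol.
In step 2 the FeS:H2S ratio is 1:1, so n(H2S) = 5.926 mol.
Mass of H2S = 5.926 × 34.076 = 201.9 g.

202 g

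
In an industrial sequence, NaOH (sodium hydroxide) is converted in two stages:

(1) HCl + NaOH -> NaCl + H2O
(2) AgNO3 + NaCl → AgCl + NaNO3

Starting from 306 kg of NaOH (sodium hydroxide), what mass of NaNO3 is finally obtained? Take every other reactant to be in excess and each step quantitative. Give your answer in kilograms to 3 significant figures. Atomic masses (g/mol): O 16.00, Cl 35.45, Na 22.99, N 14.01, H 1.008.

650 kg

M(NaOH) = 22.99 + 16.00 + 1.008 = 39.998 g/mol.
M(NaNO3) = 22.99 + 14.01 + 3(16.00) = 85.00 g/mol.
306 kg = 306000 g.
n(NaOH) = 306000 / 39.998 = 7650 mol.
Step 1 gives a 1:1 ratio of NaOH to NaCl, so n(NaCl) = 7650 mol.
In step 2 the NaCl:NaNO3 ratio is 1:1, so n(NaNO3) = 7650 mol.
Mass of NaNO3 = 7650 × 85.00 = 650300 g = 650 kg.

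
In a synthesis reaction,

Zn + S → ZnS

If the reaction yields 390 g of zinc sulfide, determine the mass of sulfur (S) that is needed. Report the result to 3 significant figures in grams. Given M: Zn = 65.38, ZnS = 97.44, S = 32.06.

128 g

n(ZnS) = 390.0 g / 97.44 g/mol = 4.002 mol.
From the equation the ZnS:S mole ratio is 1:1, so n(S) = 4.002 × 1/1 = 4.002 mol.
Mass of S = 4.002 mol × 32.06 g/mol = 128.3 g.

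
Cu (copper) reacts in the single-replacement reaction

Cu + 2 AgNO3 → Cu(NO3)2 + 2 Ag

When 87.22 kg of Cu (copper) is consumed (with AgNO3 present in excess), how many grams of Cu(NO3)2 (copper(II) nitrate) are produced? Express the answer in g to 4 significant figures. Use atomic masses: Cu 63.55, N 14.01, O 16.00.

M(Cu) = 63.55 g/mol.
M(Cu(NO3)2) = 63.55 + 2(14.01) + 6(16.00) = 187.57 g/mol.
Convert: 87.22 kg = 87220 g.
n(Cu) = 87220 g / 63.55 g/mol = 1372.5 mol.
From the equation the Cu:Cu(NO3)2 mole ratio is 1:1, so n(Cu(NO3)2) = 1372.5 × 1/1 = 1372.5 mol.
Mass of Cu(NO3)2 = 1372.5 mol × 187.57 g/mol = 257430 g.

257400 g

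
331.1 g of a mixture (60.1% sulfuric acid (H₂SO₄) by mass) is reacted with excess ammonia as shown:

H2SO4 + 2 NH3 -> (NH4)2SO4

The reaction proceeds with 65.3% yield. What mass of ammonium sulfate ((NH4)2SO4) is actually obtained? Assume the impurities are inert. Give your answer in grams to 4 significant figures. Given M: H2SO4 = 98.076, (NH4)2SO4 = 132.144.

175.1 g

Pure H2SO4 available = 331.1 g × 0.601 = 198.99 g.
n(H2SO4) = 198.99 g / 98.076 g/mol = 2.0289 mol.
From the equation the H2SO4:(NH4)2SO4 mole ratio is 1:1, so n((NH4)2SO4) = 2.0289 × 1/1 = 2.0289 mol.
Mass of (NH4)2SO4 = 2.0289 mol × 132.144 g/mol = 268.11 g.
Actual mass collected = 268.11 g × 0.653 = 175.08 g.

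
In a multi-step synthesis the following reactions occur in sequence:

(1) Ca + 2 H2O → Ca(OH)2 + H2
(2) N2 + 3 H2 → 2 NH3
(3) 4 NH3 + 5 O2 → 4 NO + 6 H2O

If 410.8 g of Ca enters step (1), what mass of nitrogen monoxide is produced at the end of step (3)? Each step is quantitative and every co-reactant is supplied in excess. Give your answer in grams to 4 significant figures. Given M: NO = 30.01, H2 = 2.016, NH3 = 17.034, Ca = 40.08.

205.1 g

n(Ca) = 410.8 / 40.08 = 10.250 mol.
Reaction (1): Ca→H2 ratio 1:1 ⇒ n(H2) = 10.250 mol.
Reaction (2): H2→NH3 ratio 3:2 ⇒ n(NH3) = 6.8330 mol.
Reaction (3): NH3→NO ratio 4:4 ⇒ n(NO) = 6.8330 mol.
Mass of NO = 6.8330 × 30.01 = 205.06 g.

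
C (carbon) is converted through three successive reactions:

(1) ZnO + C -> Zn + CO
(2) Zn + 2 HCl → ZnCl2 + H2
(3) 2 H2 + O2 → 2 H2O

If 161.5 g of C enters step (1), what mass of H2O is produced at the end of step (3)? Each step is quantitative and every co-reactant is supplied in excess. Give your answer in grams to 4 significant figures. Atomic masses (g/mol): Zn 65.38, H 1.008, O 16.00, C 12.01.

M(C) = 12.01 g/mol.
M(H2O) = 2(1.008) + 16.00 = 18.016 g/mol.
n(C) = 161.5 / 12.01 = 13.447 mol.
Reaction (1): C→Zn ratio 1:1 ⇒ n(Zn) = 13.447 mol.
Reaction (2): Zn→H2 ratio 1:1 ⇒ n(H2) = 13.447 mol.
Reaction (3): H2→H2O ratio 2:2 ⇒ n(H2O) = 13.447 mol.
Mass of H2O = 13.447 × 18.016 = 242.26 g.

242.3 g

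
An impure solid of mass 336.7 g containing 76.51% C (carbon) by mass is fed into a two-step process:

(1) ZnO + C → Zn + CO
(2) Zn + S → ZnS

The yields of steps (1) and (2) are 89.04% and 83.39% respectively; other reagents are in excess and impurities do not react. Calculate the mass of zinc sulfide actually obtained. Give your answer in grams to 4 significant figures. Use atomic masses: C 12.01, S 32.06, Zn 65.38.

1552 g

Pure C = 336.7 × 0.7651 = 257.61 g.
M(C) = 12.01 g/mol.
M(ZnS) = 65.38 + 32.06 = 97.44 g/mol.
n(C) = 257.61 / 12.01 = 21.450 mol.
Step 1 (C:Zn = 1:1): theoretical n(Zn) = 21.450 mol; at 89.04% yield, n(Zn) = 19.099 mol.
Step 2 (Zn:ZnS = 1:1): theoretical n(ZnS) = 19.099 mol, so theoretical mass = 19.099 × 97.44 = 1861.0 g.
At 83.39% yield, actual mass of ZnS = 1861.0 × 0.8339 = 1551.9 g.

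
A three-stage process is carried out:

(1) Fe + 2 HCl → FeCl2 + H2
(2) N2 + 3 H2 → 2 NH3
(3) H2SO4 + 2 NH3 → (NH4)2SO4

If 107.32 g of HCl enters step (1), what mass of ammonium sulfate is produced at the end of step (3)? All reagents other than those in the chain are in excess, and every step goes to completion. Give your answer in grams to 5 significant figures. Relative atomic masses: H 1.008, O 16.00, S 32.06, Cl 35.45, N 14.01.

64.831 g

M(HCl) = 1.008 + 35.45 = 36.458 g/mol.
M((NH4)2SO4) = 2(14.01) + 8(1.008) + 32.06 + 4(16.00) = 132.144 g/mol.
n(HCl) = 107.32 / 36.458 = 2.94366 mol.
Reaction (1): HCl→H2 ratio 2:1 ⇒ n(H2) = 1.47183 mol.
Reaction (2): H2→NH3 ratio 3:2 ⇒ n(NH3) = 0.981220 mol.
Reaction (3): NH3→(NH4)2SO4 ratio 2:1 ⇒ n((NH4)2SO4) = 0.490610 mol.
Mass of (NH4)2SO4 = 0.490610 × 132.144 = 64.8312 g.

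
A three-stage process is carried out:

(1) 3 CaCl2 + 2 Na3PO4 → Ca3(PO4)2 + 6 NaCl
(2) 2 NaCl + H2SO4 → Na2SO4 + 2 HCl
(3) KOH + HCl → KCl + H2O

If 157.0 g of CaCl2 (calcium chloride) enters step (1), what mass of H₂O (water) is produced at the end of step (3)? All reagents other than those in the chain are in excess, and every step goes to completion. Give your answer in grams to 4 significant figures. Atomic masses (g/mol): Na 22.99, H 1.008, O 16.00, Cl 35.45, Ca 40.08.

50.97 g

M(CaCl2) = 40.08 + 2(35.45) = 110.98 g/mol.
M(H2O) = 2(1.008) + 16.00 = 18.016 g/mol.
n(CaCl2) = 157.0 / 110.98 = 1.4147 mol.
Reaction (1): CaCl2→NaCl ratio 3:6 ⇒ n(NaCl) = 2.8293 mol.
Reaction (2): NaCl→HCl ratio 2:2 ⇒ n(HCl) = 2.8293 mol.
Reaction (3): HCl→H2O ratio 1:1 ⇒ n(H2O) = 2.8293 mol.
Mass of H2O = 2.8293 × 18.016 = 50.973 g.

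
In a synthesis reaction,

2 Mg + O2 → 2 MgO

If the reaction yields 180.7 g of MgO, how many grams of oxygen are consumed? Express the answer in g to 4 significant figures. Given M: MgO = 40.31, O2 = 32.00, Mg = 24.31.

n(MgO) = 180.70 g / 40.31 g/mol = 4.4828 mol.
From the equation the MgO:O2 mole ratio is 2:1, so n(O2) = 4.4828 × 1/2 = 2.2414 mol.
Mass of O2 = 2.2414 mol × 32.00 g/mol = 71.724 g.

71.72 g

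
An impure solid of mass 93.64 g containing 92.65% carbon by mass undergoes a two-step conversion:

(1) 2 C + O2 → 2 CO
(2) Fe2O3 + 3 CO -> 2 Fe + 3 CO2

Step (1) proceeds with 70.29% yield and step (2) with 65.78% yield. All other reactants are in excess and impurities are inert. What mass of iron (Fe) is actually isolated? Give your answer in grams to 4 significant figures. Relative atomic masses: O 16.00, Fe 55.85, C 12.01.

Pure C = 93.64 × 0.9265 = 86.757 g.
M(C) = 12.01 g/mol.
M(Fe) = 55.85 g/mol.
n(C) = 86.757 / 12.01 = 7.2238 mol.
Step 1 (C:CO = 2:2): theoretical n(CO) = 7.2238 mol; at 70.29% yield, n(CO) = 5.0776 mol.
Step 2 (CO:Fe = 3:2): theoretical n(Fe) = 3.3851 mol, so theoretical mass = 3.3851 × 55.85 = 189.06 g.
At 65.78% yield, actual mass of Fe = 189.06 × 0.6578 = 124.36 g.

124.4 g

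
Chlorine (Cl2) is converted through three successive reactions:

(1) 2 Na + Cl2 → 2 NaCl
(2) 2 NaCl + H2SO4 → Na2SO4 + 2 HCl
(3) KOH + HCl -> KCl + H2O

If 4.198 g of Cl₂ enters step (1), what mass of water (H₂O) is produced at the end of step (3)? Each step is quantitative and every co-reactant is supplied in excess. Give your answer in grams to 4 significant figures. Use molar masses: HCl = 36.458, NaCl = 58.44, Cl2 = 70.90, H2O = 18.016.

n(Cl2) = 4.198 / 70.90 = 0.059210 mol.
Reaction (1): Cl2→NaCl ratio 1:2 ⇒ n(NaCl) = 0.11842 mol.
Reaction (2): NaCl→HCl ratio 2:2 ⇒ n(HCl) = 0.11842 mol.
Reaction (3): HCl→H2O ratio 1:1 ⇒ n(H2O) = 0.11842 mol.
Mass of H2O = 0.11842 × 18.016 = 2.1335 g.

2.133 g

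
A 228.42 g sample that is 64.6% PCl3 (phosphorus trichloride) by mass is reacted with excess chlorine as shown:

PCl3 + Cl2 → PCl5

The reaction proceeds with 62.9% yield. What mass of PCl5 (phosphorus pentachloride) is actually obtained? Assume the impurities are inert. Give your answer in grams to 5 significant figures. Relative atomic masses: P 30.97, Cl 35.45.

Pure PCl3 available = 228.42 g × 0.646 = 147.559 g.
M(PCl3) = 30.97 + 3(35.45) = 137.32 g/mol.
M(PCl5) = 30.97 + 5(35.45) = 208.22 g/mol.
n(PCl3) = 147.559 g / 137.32 g/mol = 1.07457 mol.
From the equation the PCl3:PCl5 mole ratio is 1:1, so n(PCl5) = 1.07457 × 1/1 = 1.07457 mol.
Mass of PCl5 = 1.07457 mol × 208.22 g/mol = 223.746 g.
Actual mass collected = 223.746 g × 0.629 = 140.736 g.

140.74 g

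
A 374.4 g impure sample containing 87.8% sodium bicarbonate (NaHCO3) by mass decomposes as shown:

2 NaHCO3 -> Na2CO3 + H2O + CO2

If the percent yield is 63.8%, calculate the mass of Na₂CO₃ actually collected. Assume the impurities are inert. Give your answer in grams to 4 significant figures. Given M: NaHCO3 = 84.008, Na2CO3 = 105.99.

Pure NaHCO3 available = 374.4 g × 0.878 = 328.72 g.
n(NaHCO3) = 328.72 g / 84.008 g/mol = 3.9130 mol.
From the equation the NaHCO3:Na2CO3 mole ratio is 2:1, so n(Na2CO3) = 3.9130 × 1/2 = 1.9565 mol.
Mass of Na2CO3 = 1.9565 mol × 105.99 g/mol = 207.37 g.
Actual mass collected = 207.37 g × 0.638 = 132.30 g.

132.3 g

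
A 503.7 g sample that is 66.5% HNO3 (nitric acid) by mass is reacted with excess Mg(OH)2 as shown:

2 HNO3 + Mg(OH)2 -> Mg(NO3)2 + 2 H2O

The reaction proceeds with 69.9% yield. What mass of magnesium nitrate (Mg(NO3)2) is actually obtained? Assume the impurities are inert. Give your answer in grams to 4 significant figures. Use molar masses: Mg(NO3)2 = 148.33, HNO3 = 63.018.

275.6 g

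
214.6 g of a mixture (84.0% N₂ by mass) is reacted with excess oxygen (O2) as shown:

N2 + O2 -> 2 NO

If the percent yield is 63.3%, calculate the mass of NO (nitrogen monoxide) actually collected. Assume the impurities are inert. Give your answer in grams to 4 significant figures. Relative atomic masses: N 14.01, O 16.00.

244.4 g

Pure N2 available = 214.6 g × 0.840 = 180.26 g.
M(N2) = 2(14.01) = 28.02 g/mol.
M(NO) = 14.01 + 16.00 = 30.01 g/mol.
n(N2) = 180.26 g / 28.02 g/mol = 6.4334 mol.
From the equation the N2:NO mole ratio is 1:2, so n(NO) = 6.4334 × 2/1 = 12.867 mol.
Mass of NO = 12.867 mol × 30.01 g/mol = 386.13 g.
Actual mass collected = 386.13 g × 0.633 = 244.42 g.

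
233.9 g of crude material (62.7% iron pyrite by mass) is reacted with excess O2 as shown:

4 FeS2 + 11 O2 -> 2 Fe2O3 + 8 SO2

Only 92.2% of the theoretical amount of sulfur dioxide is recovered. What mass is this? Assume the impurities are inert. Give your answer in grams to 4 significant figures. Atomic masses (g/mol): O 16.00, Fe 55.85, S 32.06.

Pure FeS2 available = 233.9 g × 0.627 = 146.66 g.
M(FeS2) = 55.85 + 2(32.06) = 119.97 g/mol.
M(SO2) = 32.06 + 2(16.00) = 64.06 g/mol.
n(FeS2) = 146.66 g / 119.97 g/mol = 1.2224 mol.
From the equation the FeS2:SO2 mole ratio is 4:8, so n(SO2) = 1.2224 × 8/4 = 2.4449 mol.
Mass of SO2 = 2.4449 mol × 64.06 g/mol = 156.62 g.
Actual mass collected = 156.62 g × 0.922 = 144.40 g.

144.4 g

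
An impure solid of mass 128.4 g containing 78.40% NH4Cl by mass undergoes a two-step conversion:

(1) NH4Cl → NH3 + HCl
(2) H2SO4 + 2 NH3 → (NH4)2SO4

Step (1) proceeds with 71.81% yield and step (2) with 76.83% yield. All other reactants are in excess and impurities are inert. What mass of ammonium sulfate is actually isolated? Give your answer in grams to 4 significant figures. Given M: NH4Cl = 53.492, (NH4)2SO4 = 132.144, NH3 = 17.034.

68.60 g

Pure NH4Cl = 128.4 × 0.7840 = 100.67 g.
n(NH4Cl) = 100.67 / 53.492 = 1.8819 mol.
Step 1 (NH4Cl:NH3 = 1:1): theoretical n(NH3) = 1.8819 mol; at 71.81% yield, n(NH3) = 1.3514 mol.
Step 2 (NH3:(NH4)2SO4 = 2:1): theoretical n((NH4)2SO4) = 0.67569 mol, so theoretical mass = 0.67569 × 132.144 = 89.288 g.
At 76.83% yield, actual mass of (NH4)2SO4 = 89.288 × 0.7683 = 68.600 g.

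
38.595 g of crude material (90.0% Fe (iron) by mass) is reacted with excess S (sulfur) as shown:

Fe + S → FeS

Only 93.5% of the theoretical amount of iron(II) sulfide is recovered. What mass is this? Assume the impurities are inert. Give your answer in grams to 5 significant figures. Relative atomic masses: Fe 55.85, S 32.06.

51.121 g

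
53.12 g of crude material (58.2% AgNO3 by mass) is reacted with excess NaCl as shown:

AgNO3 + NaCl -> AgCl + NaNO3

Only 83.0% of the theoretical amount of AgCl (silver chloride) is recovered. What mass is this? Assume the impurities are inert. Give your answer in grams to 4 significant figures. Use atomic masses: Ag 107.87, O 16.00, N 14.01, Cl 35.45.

Pure AgNO3 available = 53.12 g × 0.582 = 30.916 g.
M(AgNO3) = 107.87 + 14.01 + 3(16.00) = 169.88 g/mol.
M(AgCl) = 107.87 + 35.45 = 143.32 g/mol.
n(AgNO3) = 30.916 g / 169.88 g/mol = 0.18199 mol.
From the equation the AgNO3:AgCl mole ratio is 1:1, so n(AgCl) = 0.18199 × 1/1 = 0.18199 mol.
Mass of AgCl = 0.18199 mol × 143.32 g/mol = 26.082 g.
Actual mass collected = 26.082 g × 0.830 = 21.648 g.

21.65 g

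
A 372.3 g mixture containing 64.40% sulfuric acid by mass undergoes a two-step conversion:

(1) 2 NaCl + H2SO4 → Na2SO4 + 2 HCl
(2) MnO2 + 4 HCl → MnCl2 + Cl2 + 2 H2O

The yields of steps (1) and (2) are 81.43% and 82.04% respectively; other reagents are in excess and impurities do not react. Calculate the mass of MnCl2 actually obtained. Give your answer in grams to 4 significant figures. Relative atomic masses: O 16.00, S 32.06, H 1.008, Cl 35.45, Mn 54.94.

102.8 g

Pure H2SO4 = 372.3 × 0.6440 = 239.76 g.
M(H2SO4) = 2(1.008) + 32.06 + 4(16.00) = 98.076 g/mol.
M(MnCl2) = 54.94 + 2(35.45) = 125.84 g/mol.
n(H2SO4) = 239.76 / 98.076 = 2.4446 mol.
Step 1 (H2SO4:HCl = 1:2): theoretical n(HCl) = 4.8893 mol; at 81.43% yield, n(HCl) = 3.9814 mol.
Step 2 (HCl:MnCl2 = 4:1): theoretical n(MnCl2) = 0.99534 mol, so theoretical mass = 0.99534 × 125.84 = 125.25 g.
At 82.04% yield, actual mass of MnCl2 = 125.25 × 0.8204 = 102.76 g.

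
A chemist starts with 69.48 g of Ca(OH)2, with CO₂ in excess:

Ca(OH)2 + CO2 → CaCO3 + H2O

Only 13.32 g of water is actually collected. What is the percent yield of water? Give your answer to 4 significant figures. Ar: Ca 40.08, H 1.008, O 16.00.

78.85 %

M(Ca(OH)2) = 40.08 + 2(16.00) + 2(1.008) = 74.096 g/mol.
M(H2O) = 2(1.008) + 16.00 = 18.016 g/mol.
n(Ca(OH)2) = 69.480 g / 74.096 g/mol = 0.93770 mol.
From the equation the Ca(OH)2:H2O mole ratio is 1:1, so n(H2O) = 0.93770 × 1/1 = 0.93770 mol.
Mass of H2O = 0.93770 mol × 18.016 g/mol = 16.894 g.
This is the theoretical yield. Percent yield = 13.32 g / 16.894 g × 100% = 78.846%.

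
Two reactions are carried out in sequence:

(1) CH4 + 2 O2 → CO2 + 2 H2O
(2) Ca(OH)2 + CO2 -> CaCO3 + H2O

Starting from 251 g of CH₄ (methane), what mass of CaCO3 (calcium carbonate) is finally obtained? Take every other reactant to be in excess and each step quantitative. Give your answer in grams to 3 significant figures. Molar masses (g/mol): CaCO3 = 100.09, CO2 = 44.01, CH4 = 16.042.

n(CH4) = 251.0 / 16.042 = 15.65 mol.
Step 1 gives a 1:1 ratio of CH4 to CO2, so n(CO2) = 15.65 mol.
In step 2 the CO2:CaCO3 ratio is 1:1, so n(CaCO3) = 15.65 mol.
Mass of CaCO3 = 15.65 × 100.09 = 1566 g.

1570 g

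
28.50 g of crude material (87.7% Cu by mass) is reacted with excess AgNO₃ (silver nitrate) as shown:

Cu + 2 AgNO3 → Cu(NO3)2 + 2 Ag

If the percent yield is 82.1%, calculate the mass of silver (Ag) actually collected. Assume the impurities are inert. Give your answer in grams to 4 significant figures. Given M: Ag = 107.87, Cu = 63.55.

69.66 g

Pure Cu available = 28.50 g × 0.877 = 24.995 g.
n(Cu) = 24.995 g / 63.55 g/mol = 0.39330 mol.
From the equation the Cu:Ag mole ratio is 1:2, so n(Ag) = 0.39330 × 2/1 = 0.78661 mol.
Mass of Ag = 0.78661 mol × 107.87 g/mol = 84.852 g.
Actual mass collected = 84.852 g × 0.821 = 69.663 g.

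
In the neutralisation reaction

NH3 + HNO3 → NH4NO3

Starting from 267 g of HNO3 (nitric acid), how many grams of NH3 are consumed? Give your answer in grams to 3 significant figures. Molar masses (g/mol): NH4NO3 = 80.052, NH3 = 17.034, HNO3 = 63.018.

72.2 g

n(HNO3) = 267.0 g / 63.018 g/mol = 4.237 mol.
From the equation the HNO3:NH3 mole ratio is 1:1, so n(NH3) = 4.237 × 1/1 = 4.237 mol.
Mass of NH3 = 4.237 mol × 17.034 g/mol = 72.17 g.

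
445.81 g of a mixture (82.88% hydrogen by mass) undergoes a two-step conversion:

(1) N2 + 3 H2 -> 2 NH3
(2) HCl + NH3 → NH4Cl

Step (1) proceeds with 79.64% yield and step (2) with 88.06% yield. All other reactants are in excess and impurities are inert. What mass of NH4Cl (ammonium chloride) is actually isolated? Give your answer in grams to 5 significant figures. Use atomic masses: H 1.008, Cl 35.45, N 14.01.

4583.7 g

Pure H2 = 445.81 × 0.8288 = 369.487 g.
M(H2) = 2(1.008) = 2.016 g/mol.
M(NH4Cl) = 14.01 + 4(1.008) + 35.45 = 53.492 g/mol.
n(H2) = 369.487 / 2.016 = 183.277 mol.
Step 1 (H2:NH3 = 3:2): theoretical n(NH3) = 122.185 mol; at 79.64% yield, n(NH3) = 97.3081 mol.
Step 2 (NH3:NH4Cl = 1:1): theoretical n(NH4Cl) = 97.3081 mol, so theoretical mass = 97.3081 × 53.492 = 5205.21 g.
At 88.06% yield, actual mass of NH4Cl = 5205.21 × 0.8806 = 4583.70 g.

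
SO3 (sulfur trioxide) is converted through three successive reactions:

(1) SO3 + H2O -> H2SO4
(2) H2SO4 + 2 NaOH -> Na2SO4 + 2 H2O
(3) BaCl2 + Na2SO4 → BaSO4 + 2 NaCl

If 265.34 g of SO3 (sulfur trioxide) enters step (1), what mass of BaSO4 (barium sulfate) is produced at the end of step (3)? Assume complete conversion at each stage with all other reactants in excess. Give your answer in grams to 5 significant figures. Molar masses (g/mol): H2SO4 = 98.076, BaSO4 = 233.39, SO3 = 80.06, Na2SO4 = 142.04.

n(SO3) = 265.34 / 80.06 = 3.31426 mol.
Reaction (1): SO3→H2SO4 ratio 1:1 ⇒ n(H2SO4) = 3.31426 mol.
Reaction (2): H2SO4→Na2SO4 ratio 1:1 ⇒ n(Na2SO4) = 3.31426 mol.
Reaction (3): Na2SO4→BaSO4 ratio 1:1 ⇒ n(BaSO4) = 3.31426 mol.
Mass of BaSO4 = 3.31426 × 233.39 = 773.516 g.

773.52 g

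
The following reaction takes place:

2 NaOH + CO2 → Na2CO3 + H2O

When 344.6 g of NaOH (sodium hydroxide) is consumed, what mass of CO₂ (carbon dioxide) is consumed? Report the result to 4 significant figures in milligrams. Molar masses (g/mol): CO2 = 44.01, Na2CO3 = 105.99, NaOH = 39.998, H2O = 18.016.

189600 mg

n(NaOH) = 344.60 g / 39.998 g/mol = 8.6154 mol.
From the equation the NaOH:CO2 mole ratio is 2:1, so n(CO2) = 8.6154 × 1/2 = 4.3077 mol.
Mass of CO2 = 4.3077 mol × 44.01 g/mol = 189.58 g.
Converting to mg: 189.58 g = 189600 mg.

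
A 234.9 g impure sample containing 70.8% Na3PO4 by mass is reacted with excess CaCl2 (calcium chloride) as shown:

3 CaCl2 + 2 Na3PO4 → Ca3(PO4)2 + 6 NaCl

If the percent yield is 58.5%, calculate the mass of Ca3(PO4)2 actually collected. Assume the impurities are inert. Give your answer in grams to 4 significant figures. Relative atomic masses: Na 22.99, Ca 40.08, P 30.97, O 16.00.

Pure Na3PO4 available = 234.9 g × 0.708 = 166.31 g.
M(Na3PO4) = 3(22.99) + 30.97 + 4(16.00) = 163.94 g/mol.
M(Ca3(PO4)2) = 3(40.08) + 2(30.97) + 8(16.00) = 310.18 g/mol.
n(Na3PO4) = 166.31 g / 163.94 g/mol = 1.0145 mol.
From the equation the Na3PO4:Ca3(PO4)2 mole ratio is 2:1, so n(Ca3(PO4)2) = 1.0145 × 1/2 = 0.50723 mol.
Mass of Ca3(PO4)2 = 0.50723 mol × 310.18 g/mol = 157.33 g.
Actual mass collected = 157.33 g × 0.585 = 92.039 g.

92.04 g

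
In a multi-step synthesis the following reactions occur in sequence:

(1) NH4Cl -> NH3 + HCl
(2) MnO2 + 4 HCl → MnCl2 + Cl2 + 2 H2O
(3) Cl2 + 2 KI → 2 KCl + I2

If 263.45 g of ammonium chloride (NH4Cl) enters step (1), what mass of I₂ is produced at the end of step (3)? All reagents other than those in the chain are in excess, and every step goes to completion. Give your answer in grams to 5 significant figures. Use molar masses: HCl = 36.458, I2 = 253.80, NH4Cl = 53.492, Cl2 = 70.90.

312.49 g

n(NH4Cl) = 263.45 / 53.492 = 4.92504 mol.
Reaction (1): NH4Cl→HCl ratio 1:1 ⇒ n(HCl) = 4.92504 mol.
Reaction (2): HCl→Cl2 ratio 4:1 ⇒ n(Cl2) = 1.23126 mol.
Reaction (3): Cl2→I2 ratio 1:1 ⇒ n(I2) = 1.23126 mol.
Mass of I2 = 1.23126 × 253.80 = 312.494 g.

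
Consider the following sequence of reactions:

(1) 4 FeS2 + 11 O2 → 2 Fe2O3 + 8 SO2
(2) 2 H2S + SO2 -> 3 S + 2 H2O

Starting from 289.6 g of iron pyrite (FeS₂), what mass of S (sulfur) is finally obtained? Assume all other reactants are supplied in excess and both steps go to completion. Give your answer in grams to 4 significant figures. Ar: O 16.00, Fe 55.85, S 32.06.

464.3 g

M(FeS2) = 55.85 + 2(32.06) = 119.97 g/mol.
M(S) = 32.06 g/mol.
n(FeS2) = 289.60 / 119.97 = 2.4139 mol.
Step 1 gives a 4:8 ratio of FeS2 to SO2, so n(SO2) = 4.8279 mol.
In step 2 the SO2:S ratio is 1:3, so n(S) = 14.484 mol.
Mass of S = 14.484 × 32.06 = 464.34 g.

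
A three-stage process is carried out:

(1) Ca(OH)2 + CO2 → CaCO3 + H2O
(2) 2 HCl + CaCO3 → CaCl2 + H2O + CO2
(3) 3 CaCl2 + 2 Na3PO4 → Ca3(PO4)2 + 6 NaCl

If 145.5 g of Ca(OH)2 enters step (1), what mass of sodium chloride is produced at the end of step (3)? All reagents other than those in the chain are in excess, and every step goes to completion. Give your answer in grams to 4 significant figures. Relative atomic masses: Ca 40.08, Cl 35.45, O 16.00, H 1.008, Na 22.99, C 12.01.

M(Ca(OH)2) = 40.08 + 2(16.00) + 2(1.008) = 74.096 g/mol.
M(NaCl) = 22.99 + 35.45 = 58.44 g/mol.
n(Ca(OH)2) = 145.5 / 74.096 = 1.9637 mol.
Reaction (1): Ca(OH)2→CaCO3 ratio 1:1 ⇒ n(CaCO3) = 1.9637 mol.
Reaction (2): CaCO3→CaCl2 ratio 1:1 ⇒ n(CaCl2) = 1.9637 mol.
Reaction (3): CaCl2→NaCl ratio 3:6 ⇒ n(NaCl) = 3.9273 mol.
Mass of NaCl = 3.9273 × 58.44 = 229.51 g.

229.5 g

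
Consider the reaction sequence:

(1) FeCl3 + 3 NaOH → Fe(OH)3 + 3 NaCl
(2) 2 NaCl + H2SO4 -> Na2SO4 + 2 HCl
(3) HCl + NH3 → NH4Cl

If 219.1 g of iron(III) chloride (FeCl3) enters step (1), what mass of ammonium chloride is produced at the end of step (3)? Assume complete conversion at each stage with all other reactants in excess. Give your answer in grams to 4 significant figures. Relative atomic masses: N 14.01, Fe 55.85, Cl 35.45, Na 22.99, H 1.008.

M(FeCl3) = 55.85 + 3(35.45) = 162.20 g/mol.
M(NH4Cl) = 14.01 + 4(1.008) + 35.45 = 53.492 g/mol.
n(FeCl3) = 219.1 / 162.20 = 1.3508 mol.
Reaction (1): FeCl3→NaCl ratio 1:3 ⇒ n(NaCl) = 4.0524 mol.
Reaction (2): NaCl→HCl ratio 2:2 ⇒ n(HCl) = 4.0524 mol.
Reaction (3): HCl→NH4Cl ratio 1:1 ⇒ n(NH4Cl) = 4.0524 mol.
Mass of NH4Cl = 4.0524 × 53.492 = 216.77 g.

216.8 g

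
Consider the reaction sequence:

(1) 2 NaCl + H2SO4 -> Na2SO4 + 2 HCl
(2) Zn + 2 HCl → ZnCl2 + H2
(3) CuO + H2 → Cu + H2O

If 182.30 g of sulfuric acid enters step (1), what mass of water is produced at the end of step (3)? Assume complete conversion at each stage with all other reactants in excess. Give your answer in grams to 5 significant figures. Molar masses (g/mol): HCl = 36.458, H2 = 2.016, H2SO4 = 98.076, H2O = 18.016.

33.487 g

n(H2SO4) = 182.30 / 98.076 = 1.85876 mol.
Reaction (1): H2SO4→HCl ratio 1:2 ⇒ n(HCl) = 3.71753 mol.
Reaction (2): HCl→H2 ratio 2:1 ⇒ n(H2) = 1.85876 mol.
Reaction (3): H2→H2O ratio 1:1 ⇒ n(H2O) = 1.85876 mol.
Mass of H2O = 1.85876 × 18.016 = 33.4875 g.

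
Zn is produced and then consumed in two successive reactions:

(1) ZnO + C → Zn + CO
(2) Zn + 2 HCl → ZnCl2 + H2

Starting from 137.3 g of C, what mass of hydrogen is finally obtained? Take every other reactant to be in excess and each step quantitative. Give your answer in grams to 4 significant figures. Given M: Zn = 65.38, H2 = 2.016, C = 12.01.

n(C) = 137.30 / 12.01 = 11.432 mol.
Step 1 gives a 1:1 ratio of C to Zn, so n(Zn) = 11.432 mol.
In step 2 the Zn:H2 ratio is 1:1, so n(H2) = 11.432 mol.
Mass of H2 = 11.432 × 2.016 = 23.047 g.

23.05 g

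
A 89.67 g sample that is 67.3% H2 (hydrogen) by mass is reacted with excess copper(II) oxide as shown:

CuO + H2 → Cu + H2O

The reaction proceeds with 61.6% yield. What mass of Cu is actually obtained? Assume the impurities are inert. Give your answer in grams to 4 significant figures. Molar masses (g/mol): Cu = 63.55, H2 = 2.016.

Pure H2 available = 89.67 g × 0.673 = 60.348 g.
n(H2) = 60.348 g / 2.016 g/mol = 29.934 mol.
From the equation the H2:Cu mole ratio is 1:1, so n(Cu) = 29.934 × 1/1 = 29.934 mol.
Mass of Cu = 29.934 mol × 63.55 g/mol = 1902.3 g.
Actual mass collected = 1902.3 g × 0.616 = 1171.8 g.

1172 g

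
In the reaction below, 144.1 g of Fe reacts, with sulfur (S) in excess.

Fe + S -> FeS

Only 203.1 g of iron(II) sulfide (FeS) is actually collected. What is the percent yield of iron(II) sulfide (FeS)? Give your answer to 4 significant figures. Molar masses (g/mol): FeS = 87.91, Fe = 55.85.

n(Fe) = 144.10 g / 55.85 g/mol = 2.5801 mol.
From the equation the Fe:FeS mole ratio is 1:1, so n(FeS) = 2.5801 × 1/1 = 2.5801 mol.
Mass of FeS = 2.5801 mol × 87.91 g/mol = 226.82 g.
This is the theoretical yield. Percent yield = 203.1 g / 226.82 g × 100% = 89.543%.

89.54 %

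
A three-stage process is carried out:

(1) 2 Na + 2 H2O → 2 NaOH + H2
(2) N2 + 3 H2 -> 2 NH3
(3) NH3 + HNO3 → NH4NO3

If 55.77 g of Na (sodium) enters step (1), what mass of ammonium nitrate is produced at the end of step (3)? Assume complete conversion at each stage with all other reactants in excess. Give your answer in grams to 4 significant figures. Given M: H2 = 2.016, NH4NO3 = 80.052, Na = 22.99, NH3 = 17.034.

n(Na) = 55.77 / 22.99 = 2.4258 mol.
Reaction (1): Na→H2 ratio 2:1 ⇒ n(H2) = 1.2129 mol.
Reaction (2): H2→NH3 ratio 3:2 ⇒ n(NH3) = 0.80861 mol.
Reaction (3): NH3→NH4NO3 ratio 1:1 ⇒ n(NH4NO3) = 0.80861 mol.
Mass of NH4NO3 = 0.80861 × 80.052 = 64.731 g.

64.73 g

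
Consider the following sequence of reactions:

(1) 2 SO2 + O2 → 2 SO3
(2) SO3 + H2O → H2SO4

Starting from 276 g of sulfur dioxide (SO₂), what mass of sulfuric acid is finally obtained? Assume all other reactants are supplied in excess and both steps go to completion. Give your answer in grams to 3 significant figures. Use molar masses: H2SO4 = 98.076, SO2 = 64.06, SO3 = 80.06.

423 g

n(SO2) = 276.0 / 64.06 = 4.308 mol.
Step 1 gives a 2:2 ratio of SO2 to SO3, so n(SO3) = 4.308 mol.
In step 2 the SO3:H2SO4 ratio is 1:1, so n(H2SO4) = 4.308 mol.
Mass of H2SO4 = 4.308 × 98.076 = 422.6 g.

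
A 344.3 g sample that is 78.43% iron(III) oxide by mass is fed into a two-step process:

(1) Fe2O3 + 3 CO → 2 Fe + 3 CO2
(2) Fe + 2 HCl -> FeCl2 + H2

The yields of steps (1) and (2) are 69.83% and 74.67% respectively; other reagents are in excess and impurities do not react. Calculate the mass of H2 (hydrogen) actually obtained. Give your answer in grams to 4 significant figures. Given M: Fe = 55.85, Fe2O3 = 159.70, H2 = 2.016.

3.555 g

Pure Fe2O3 = 344.3 × 0.7843 = 270.03 g.
n(Fe2O3) = 270.03 / 159.70 = 1.6909 mol.
Step 1 (Fe2O3:Fe = 1:2): theoretical n(Fe) = 3.3818 mol; at 69.83% yield, n(Fe) = 2.3615 mol.
Step 2 (Fe:H2 = 1:1): theoretical n(H2) = 2.3615 mol, so theoretical mass = 2.3615 × 2.016 = 4.7608 g.
At 74.67% yield, actual mass of H2 = 4.7608 × 0.7467 = 3.5549 g.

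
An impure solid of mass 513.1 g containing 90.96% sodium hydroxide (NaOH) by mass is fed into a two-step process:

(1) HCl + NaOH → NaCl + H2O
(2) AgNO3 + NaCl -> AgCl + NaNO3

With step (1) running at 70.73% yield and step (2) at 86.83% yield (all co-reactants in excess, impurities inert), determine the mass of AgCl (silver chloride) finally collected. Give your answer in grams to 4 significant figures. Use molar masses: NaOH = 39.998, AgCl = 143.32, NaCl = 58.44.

1027 g

Pure NaOH = 513.1 × 0.9096 = 466.72 g.
n(NaOH) = 466.72 / 39.998 = 11.668 mol.
Step 1 (NaOH:NaCl = 1:1): theoretical n(NaCl) = 11.668 mol; at 70.73% yield, n(NaCl) = 8.2531 mol.
Step 2 (NaCl:AgCl = 1:1): theoretical n(AgCl) = 8.2531 mol, so theoretical mass = 8.2531 × 143.32 = 1182.8 g.
At 86.83% yield, actual mass of AgCl = 1182.8 × 0.8683 = 1027.1 g.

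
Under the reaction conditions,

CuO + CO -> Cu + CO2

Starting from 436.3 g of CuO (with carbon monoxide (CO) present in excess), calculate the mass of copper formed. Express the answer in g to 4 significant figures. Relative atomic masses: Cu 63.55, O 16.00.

M(CuO) = 63.55 + 16.00 = 79.55 g/mol.
M(Cu) = 63.55 g/mol.
n(CuO) = 436.30 g / 79.55 g/mol = 5.4846 mol.
From the equation the CuO:Cu mole ratio is 1:1, so n(Cu) = 5.4846 × 1/1 = 5.4846 mol.
Mass of Cu = 5.4846 mol × 63.55 g/mol = 348.55 g.

348.5 g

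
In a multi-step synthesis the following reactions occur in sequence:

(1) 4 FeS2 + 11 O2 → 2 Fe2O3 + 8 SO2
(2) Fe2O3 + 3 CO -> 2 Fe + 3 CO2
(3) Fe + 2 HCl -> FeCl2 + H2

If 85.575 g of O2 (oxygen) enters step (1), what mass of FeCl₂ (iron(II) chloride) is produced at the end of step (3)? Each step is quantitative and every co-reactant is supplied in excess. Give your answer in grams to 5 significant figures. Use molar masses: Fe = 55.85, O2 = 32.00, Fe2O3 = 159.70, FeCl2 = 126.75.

n(O2) = 85.575 / 32.00 = 2.67422 mol.
Reaction (1): O2→Fe2O3 ratio 11:2 ⇒ n(Fe2O3) = 0.486222 mol.
Reaction (2): Fe2O3→Fe ratio 1:2 ⇒ n(Fe) = 0.972443 mol.
Reaction (3): Fe→FeCl2 ratio 1:1 ⇒ n(FeCl2) = 0.972443 mol.
Mass of FeCl2 = 0.972443 × 126.75 = 123.257 g.

123.26 g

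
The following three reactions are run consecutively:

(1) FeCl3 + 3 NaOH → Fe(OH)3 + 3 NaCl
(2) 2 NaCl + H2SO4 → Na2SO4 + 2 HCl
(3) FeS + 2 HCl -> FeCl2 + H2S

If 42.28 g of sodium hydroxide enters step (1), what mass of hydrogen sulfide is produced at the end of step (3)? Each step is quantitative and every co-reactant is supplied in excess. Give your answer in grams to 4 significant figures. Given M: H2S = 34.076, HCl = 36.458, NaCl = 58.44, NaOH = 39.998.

18.01 g

n(NaOH) = 42.28 / 39.998 = 1.0571 mol.
Reaction (1): NaOH→NaCl ratio 3:3 ⇒ n(NaCl) = 1.0571 mol.
Reaction (2): NaCl→HCl ratio 2:2 ⇒ n(HCl) = 1.0571 mol.
Reaction (3): HCl→H2S ratio 2:1 ⇒ n(H2S) = 0.52853 mol.
Mass of H2S = 0.52853 × 34.076 = 18.010 g.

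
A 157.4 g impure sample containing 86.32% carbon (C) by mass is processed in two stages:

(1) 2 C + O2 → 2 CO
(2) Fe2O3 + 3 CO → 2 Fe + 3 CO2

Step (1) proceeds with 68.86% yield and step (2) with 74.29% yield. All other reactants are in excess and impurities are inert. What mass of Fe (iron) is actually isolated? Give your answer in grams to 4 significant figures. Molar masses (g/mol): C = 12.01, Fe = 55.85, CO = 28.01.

215.5 g

Pure C = 157.4 × 0.8632 = 135.87 g.
n(C) = 135.87 / 12.01 = 11.313 mol.
Step 1 (C:CO = 2:2): theoretical n(CO) = 11.313 mol; at 68.86% yield, n(CO) = 7.7900 mol.
Step 2 (CO:Fe = 3:2): theoretical n(Fe) = 5.1934 mol, so theoretical mass = 5.1934 × 55.85 = 290.05 g.
At 74.29% yield, actual mass of Fe = 290.05 × 0.7429 = 215.48 g.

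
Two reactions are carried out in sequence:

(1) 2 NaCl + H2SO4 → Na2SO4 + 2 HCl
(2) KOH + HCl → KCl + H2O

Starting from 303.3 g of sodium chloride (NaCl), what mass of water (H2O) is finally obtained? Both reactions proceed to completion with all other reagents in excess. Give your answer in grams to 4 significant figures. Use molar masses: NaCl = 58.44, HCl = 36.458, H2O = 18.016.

n(NaCl) = 303.30 / 58.44 = 5.1899 mol.
Step 1 gives a 2:2 ratio of NaCl to HCl, so n(HCl) = 5.1899 mol.
In step 2 the HCl:H2O ratio is 1:1, so n(H2O) = 5.1899 mol.
Mass of H2O = 5.1899 × 18.016 = 93.502 g.

93.50 g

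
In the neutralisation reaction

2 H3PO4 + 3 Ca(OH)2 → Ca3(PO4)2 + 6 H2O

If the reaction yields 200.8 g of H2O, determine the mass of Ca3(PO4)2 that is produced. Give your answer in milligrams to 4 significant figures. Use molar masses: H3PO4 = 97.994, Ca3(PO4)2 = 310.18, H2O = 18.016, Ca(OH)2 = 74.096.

576200 mg

n(H2O) = 200.80 g / 18.016 g/mol = 11.146 mol.
From the equation the H2O:Ca3(PO4)2 mole ratio is 6:1, so n(Ca3(PO4)2) = 11.146 × 1/6 = 1.8576 mol.
Mass of Ca3(PO4)2 = 1.8576 mol × 310.18 g/mol = 576.19 g.
Converting to mg: 576.19 g = 576200 mg.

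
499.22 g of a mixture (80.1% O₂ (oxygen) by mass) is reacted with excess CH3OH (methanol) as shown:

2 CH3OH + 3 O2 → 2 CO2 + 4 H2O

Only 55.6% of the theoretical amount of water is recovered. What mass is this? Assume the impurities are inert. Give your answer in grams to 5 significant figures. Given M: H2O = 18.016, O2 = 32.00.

Pure O2 available = 499.22 g × 0.801 = 399.875 g.
n(O2) = 399.875 g / 32.00 g/mol = 12.4961 mol.
From the equation the O2:H2O mole ratio is 3:4, so n(H2O) = 12.4961 × 4/3 = 16.6615 mol.
Mass of H2O = 16.6615 mol × 18.016 g/mol = 300.173 g.
Actual mass collected = 300.173 g × 0.556 = 166.896 g.

166.90 g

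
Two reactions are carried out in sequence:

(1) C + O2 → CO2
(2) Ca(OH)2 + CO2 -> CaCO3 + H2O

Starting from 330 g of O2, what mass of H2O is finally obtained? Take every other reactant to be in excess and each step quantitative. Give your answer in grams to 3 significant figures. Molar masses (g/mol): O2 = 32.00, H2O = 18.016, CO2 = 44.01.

n(O2) = 330.0 / 32.00 = 10.31 mol.
Step 1 gives a 1:1 ratio of O2 to CO2, so n(CO2) = 10.31 mol.
In step 2 the CO2:H2O ratio is 1:1, so n(H2O) = 10.31 mol.
Mass of H2O = 10.31 × 18.016 = 185.8 g.

186 g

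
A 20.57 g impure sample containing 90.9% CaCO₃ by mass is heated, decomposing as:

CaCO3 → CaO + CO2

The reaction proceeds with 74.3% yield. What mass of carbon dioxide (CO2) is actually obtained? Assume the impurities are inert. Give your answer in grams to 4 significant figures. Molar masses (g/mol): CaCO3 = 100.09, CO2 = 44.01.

6.109 g

Pure CaCO3 available = 20.57 g × 0.909 = 18.698 g.
n(CaCO3) = 18.698 g / 100.09 g/mol = 0.18681 mol.
From the equation the CaCO3:CO2 mole ratio is 1:1, so n(CO2) = 0.18681 × 1/1 = 0.18681 mol.
Mass of CO2 = 0.18681 mol × 44.01 g/mol = 8.2216 g.
Actual mass collected = 8.2216 g × 0.743 = 6.1087 g.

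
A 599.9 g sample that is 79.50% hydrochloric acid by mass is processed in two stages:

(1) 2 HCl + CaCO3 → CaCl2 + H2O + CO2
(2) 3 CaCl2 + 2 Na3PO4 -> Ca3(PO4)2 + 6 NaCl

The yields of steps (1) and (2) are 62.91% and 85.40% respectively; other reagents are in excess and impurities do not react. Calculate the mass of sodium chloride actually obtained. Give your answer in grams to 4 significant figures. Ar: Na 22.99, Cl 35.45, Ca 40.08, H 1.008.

410.7 g

Pure HCl = 599.9 × 0.7950 = 476.92 g.
M(HCl) = 1.008 + 35.45 = 36.458 g/mol.
M(NaCl) = 22.99 + 35.45 = 58.44 g/mol.
n(HCl) = 476.92 / 36.458 = 13.081 mol.
Step 1 (HCl:CaCl2 = 2:1): theoretical n(CaCl2) = 6.5407 mol; at 62.91% yield, n(CaCl2) = 4.1147 mol.
Step 2 (CaCl2:NaCl = 3:6): theoretical n(NaCl) = 8.2295 mol, so theoretical mass = 8.2295 × 58.44 = 480.93 g.
At 85.40% yield, actual mass of NaCl = 480.93 × 0.8540 = 410.72 g.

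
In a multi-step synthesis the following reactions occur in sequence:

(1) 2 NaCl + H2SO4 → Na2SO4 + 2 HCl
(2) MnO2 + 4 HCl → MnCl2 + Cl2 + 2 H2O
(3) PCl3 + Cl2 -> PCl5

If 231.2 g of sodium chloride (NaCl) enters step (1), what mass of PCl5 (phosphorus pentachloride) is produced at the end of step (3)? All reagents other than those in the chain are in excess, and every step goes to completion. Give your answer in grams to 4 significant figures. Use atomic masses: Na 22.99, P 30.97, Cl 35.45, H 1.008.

M(NaCl) = 22.99 + 35.45 = 58.44 g/mol.
M(PCl5) = 30.97 + 5(35.45) = 208.22 g/mol.
n(NaCl) = 231.2 / 58.44 = 3.9562 mol.
Reaction (1): NaCl→HCl ratio 2:2 ⇒ n(HCl) = 3.9562 mol.
Reaction (2): HCl→Cl2 ratio 4:1 ⇒ n(Cl2) = 0.98905 mol.
Reaction (3): Cl2→PCl5 ratio 1:1 ⇒ n(PCl5) = 0.98905 mol.
Mass of PCl5 = 0.98905 × 208.22 = 205.94 g.

205.9 g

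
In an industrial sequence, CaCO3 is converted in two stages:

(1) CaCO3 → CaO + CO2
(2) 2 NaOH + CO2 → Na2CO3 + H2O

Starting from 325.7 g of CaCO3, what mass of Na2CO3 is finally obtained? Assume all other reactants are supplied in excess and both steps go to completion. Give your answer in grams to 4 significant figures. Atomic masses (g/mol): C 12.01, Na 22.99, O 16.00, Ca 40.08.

M(CaCO3) = 40.08 + 12.01 + 3(16.00) = 100.09 g/mol.
M(Na2CO3) = 2(22.99) + 12.01 + 3(16.00) = 105.99 g/mol.
n(CaCO3) = 325.70 / 100.09 = 3.2541 mol.
Step 1 gives a 1:1 ratio of CaCO3 to CO2, so n(CO2) = 3.2541 mol.
In step 2 the CO2:Na2CO3 ratio is 1:1, so n(Na2CO3) = 3.2541 mol.
Mass of Na2CO3 = 3.2541 × 105.99 = 344.90 g.

344.9 g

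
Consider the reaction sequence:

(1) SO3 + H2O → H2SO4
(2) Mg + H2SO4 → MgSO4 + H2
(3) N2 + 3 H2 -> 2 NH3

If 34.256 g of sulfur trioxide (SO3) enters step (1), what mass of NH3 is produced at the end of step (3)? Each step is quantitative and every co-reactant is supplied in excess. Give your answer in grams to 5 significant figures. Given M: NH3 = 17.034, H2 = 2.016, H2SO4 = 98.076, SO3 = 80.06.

4.8590 g

n(SO3) = 34.256 / 80.06 = 0.427879 mol.
Reaction (1): SO3→H2SO4 ratio 1:1 ⇒ n(H2SO4) = 0.427879 mol.
Reaction (2): H2SO4→H2 ratio 1:1 ⇒ n(H2) = 0.427879 mol.
Reaction (3): H2→NH3 ratio 3:2 ⇒ n(NH3) = 0.285253 mol.
Mass of NH3 = 0.285253 × 17.034 = 4.85899 g.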